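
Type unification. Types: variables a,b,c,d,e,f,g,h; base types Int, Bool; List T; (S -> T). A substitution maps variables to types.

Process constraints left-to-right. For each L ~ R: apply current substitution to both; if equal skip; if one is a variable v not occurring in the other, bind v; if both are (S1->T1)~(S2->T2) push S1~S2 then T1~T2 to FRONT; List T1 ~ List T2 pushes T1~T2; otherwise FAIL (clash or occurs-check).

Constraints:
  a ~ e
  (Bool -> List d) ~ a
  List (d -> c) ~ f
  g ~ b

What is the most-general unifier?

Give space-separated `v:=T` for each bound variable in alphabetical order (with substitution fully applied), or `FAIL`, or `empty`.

step 1: unify a ~ e  [subst: {-} | 3 pending]
  bind a := e
step 2: unify (Bool -> List d) ~ e  [subst: {a:=e} | 2 pending]
  bind e := (Bool -> List d)
step 3: unify List (d -> c) ~ f  [subst: {a:=e, e:=(Bool -> List d)} | 1 pending]
  bind f := List (d -> c)
step 4: unify g ~ b  [subst: {a:=e, e:=(Bool -> List d), f:=List (d -> c)} | 0 pending]
  bind g := b

Answer: a:=(Bool -> List d) e:=(Bool -> List d) f:=List (d -> c) g:=b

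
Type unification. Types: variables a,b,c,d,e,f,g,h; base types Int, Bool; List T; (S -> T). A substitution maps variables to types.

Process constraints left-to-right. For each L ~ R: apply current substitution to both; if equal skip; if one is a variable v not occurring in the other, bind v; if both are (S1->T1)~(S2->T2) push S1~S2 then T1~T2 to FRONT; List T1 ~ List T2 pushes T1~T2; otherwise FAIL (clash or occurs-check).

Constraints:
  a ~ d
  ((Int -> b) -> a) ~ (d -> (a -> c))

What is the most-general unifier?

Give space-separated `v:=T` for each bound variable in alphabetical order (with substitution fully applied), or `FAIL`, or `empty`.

step 1: unify a ~ d  [subst: {-} | 1 pending]
  bind a := d
step 2: unify ((Int -> b) -> d) ~ (d -> (d -> c))  [subst: {a:=d} | 0 pending]
  -> decompose arrow: push (Int -> b)~d, d~(d -> c)
step 3: unify (Int -> b) ~ d  [subst: {a:=d} | 1 pending]
  bind d := (Int -> b)
step 4: unify (Int -> b) ~ ((Int -> b) -> c)  [subst: {a:=d, d:=(Int -> b)} | 0 pending]
  -> decompose arrow: push Int~(Int -> b), b~c
step 5: unify Int ~ (Int -> b)  [subst: {a:=d, d:=(Int -> b)} | 1 pending]
  clash: Int vs (Int -> b)

Answer: FAIL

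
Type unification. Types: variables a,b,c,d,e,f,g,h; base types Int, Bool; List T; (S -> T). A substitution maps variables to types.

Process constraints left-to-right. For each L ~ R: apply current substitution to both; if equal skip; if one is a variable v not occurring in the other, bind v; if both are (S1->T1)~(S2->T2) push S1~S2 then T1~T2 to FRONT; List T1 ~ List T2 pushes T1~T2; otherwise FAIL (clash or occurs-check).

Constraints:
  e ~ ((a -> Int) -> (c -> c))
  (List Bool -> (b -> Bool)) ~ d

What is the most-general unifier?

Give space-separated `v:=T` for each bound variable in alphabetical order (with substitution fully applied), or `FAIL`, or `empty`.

Answer: d:=(List Bool -> (b -> Bool)) e:=((a -> Int) -> (c -> c))

Derivation:
step 1: unify e ~ ((a -> Int) -> (c -> c))  [subst: {-} | 1 pending]
  bind e := ((a -> Int) -> (c -> c))
step 2: unify (List Bool -> (b -> Bool)) ~ d  [subst: {e:=((a -> Int) -> (c -> c))} | 0 pending]
  bind d := (List Bool -> (b -> Bool))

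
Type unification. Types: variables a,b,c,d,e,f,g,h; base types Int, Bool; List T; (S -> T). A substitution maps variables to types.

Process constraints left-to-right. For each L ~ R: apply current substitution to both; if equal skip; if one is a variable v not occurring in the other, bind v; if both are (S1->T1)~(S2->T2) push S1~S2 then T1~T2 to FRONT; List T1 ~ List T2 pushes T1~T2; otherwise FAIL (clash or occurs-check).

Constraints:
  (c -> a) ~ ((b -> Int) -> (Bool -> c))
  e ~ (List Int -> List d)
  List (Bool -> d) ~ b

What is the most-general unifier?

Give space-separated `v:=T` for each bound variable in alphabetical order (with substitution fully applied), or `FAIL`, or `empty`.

Answer: a:=(Bool -> (List (Bool -> d) -> Int)) b:=List (Bool -> d) c:=(List (Bool -> d) -> Int) e:=(List Int -> List d)

Derivation:
step 1: unify (c -> a) ~ ((b -> Int) -> (Bool -> c))  [subst: {-} | 2 pending]
  -> decompose arrow: push c~(b -> Int), a~(Bool -> c)
step 2: unify c ~ (b -> Int)  [subst: {-} | 3 pending]
  bind c := (b -> Int)
step 3: unify a ~ (Bool -> (b -> Int))  [subst: {c:=(b -> Int)} | 2 pending]
  bind a := (Bool -> (b -> Int))
step 4: unify e ~ (List Int -> List d)  [subst: {c:=(b -> Int), a:=(Bool -> (b -> Int))} | 1 pending]
  bind e := (List Int -> List d)
step 5: unify List (Bool -> d) ~ b  [subst: {c:=(b -> Int), a:=(Bool -> (b -> Int)), e:=(List Int -> List d)} | 0 pending]
  bind b := List (Bool -> d)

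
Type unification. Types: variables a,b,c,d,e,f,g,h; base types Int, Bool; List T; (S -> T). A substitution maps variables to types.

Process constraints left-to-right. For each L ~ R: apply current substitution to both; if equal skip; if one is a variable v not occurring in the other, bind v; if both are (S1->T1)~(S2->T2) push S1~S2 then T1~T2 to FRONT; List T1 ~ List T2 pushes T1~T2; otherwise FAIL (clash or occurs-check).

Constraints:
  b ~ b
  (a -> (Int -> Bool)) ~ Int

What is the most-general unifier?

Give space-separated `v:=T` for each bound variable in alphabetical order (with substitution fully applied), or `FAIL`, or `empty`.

step 1: unify b ~ b  [subst: {-} | 1 pending]
  -> identical, skip
step 2: unify (a -> (Int -> Bool)) ~ Int  [subst: {-} | 0 pending]
  clash: (a -> (Int -> Bool)) vs Int

Answer: FAIL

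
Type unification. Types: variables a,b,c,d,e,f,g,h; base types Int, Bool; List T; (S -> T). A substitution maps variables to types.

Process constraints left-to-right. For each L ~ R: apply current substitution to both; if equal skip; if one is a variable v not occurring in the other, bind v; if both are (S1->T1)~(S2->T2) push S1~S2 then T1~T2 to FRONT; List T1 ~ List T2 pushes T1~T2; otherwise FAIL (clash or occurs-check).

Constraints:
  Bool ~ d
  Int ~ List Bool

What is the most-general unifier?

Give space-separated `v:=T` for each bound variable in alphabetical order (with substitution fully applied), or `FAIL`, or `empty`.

step 1: unify Bool ~ d  [subst: {-} | 1 pending]
  bind d := Bool
step 2: unify Int ~ List Bool  [subst: {d:=Bool} | 0 pending]
  clash: Int vs List Bool

Answer: FAIL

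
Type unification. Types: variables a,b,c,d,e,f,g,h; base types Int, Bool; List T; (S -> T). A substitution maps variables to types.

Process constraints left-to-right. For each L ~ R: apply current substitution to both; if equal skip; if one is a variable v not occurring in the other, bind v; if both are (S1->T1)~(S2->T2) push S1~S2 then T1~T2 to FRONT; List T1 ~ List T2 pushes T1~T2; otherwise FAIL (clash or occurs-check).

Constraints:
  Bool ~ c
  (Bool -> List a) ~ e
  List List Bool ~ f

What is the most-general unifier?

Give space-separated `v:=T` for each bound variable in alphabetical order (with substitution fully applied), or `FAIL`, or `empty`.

step 1: unify Bool ~ c  [subst: {-} | 2 pending]
  bind c := Bool
step 2: unify (Bool -> List a) ~ e  [subst: {c:=Bool} | 1 pending]
  bind e := (Bool -> List a)
step 3: unify List List Bool ~ f  [subst: {c:=Bool, e:=(Bool -> List a)} | 0 pending]
  bind f := List List Bool

Answer: c:=Bool e:=(Bool -> List a) f:=List List Bool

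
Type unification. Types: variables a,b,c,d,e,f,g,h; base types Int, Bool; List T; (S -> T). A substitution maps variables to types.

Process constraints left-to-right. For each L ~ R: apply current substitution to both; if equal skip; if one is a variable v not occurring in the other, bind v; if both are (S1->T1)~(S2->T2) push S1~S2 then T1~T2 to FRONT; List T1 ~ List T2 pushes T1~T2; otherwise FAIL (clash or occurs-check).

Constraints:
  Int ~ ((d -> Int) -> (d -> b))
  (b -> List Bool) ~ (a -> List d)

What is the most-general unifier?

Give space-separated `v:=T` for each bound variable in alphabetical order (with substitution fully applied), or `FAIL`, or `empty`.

Answer: FAIL

Derivation:
step 1: unify Int ~ ((d -> Int) -> (d -> b))  [subst: {-} | 1 pending]
  clash: Int vs ((d -> Int) -> (d -> b))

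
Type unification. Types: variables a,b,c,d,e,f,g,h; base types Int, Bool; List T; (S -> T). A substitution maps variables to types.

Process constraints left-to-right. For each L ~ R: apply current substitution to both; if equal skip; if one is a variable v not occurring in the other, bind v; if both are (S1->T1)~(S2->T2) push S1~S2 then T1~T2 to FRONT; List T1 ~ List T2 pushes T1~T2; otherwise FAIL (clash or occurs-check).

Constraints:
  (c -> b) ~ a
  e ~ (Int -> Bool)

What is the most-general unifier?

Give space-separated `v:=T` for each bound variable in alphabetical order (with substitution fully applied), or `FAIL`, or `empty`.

Answer: a:=(c -> b) e:=(Int -> Bool)

Derivation:
step 1: unify (c -> b) ~ a  [subst: {-} | 1 pending]
  bind a := (c -> b)
step 2: unify e ~ (Int -> Bool)  [subst: {a:=(c -> b)} | 0 pending]
  bind e := (Int -> Bool)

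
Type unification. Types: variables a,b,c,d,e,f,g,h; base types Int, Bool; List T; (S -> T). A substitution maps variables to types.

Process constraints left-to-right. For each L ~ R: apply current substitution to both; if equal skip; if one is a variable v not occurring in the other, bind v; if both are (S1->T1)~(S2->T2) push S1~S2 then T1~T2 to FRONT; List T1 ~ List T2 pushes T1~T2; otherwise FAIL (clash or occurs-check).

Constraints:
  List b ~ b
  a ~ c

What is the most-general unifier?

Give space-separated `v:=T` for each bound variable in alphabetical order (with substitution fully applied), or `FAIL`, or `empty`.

step 1: unify List b ~ b  [subst: {-} | 1 pending]
  occurs-check fail

Answer: FAIL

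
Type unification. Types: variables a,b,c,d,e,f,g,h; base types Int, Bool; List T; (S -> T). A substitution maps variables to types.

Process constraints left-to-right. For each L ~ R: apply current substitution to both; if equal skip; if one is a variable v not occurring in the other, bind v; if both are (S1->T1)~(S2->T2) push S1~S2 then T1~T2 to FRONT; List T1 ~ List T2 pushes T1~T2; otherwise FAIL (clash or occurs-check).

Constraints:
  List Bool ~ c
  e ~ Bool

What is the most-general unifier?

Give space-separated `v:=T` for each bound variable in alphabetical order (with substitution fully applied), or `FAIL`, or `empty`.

Answer: c:=List Bool e:=Bool

Derivation:
step 1: unify List Bool ~ c  [subst: {-} | 1 pending]
  bind c := List Bool
step 2: unify e ~ Bool  [subst: {c:=List Bool} | 0 pending]
  bind e := Bool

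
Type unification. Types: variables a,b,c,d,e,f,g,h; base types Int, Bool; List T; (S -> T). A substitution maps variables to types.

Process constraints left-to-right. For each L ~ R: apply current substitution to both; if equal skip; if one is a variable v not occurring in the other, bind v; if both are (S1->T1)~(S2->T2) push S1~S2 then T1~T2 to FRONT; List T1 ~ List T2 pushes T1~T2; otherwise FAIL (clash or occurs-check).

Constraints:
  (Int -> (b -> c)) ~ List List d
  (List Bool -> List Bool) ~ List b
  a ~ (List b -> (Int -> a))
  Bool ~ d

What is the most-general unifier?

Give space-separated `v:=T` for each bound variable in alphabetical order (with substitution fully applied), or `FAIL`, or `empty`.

step 1: unify (Int -> (b -> c)) ~ List List d  [subst: {-} | 3 pending]
  clash: (Int -> (b -> c)) vs List List d

Answer: FAIL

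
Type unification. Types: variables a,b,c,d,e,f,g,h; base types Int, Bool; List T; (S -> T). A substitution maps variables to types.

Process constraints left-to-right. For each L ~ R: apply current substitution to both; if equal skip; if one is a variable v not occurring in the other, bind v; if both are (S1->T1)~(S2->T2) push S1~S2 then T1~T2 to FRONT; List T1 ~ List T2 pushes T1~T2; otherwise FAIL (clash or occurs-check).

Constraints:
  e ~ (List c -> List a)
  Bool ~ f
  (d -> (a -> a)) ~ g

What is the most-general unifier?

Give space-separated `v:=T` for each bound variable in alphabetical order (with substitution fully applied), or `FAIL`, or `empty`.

step 1: unify e ~ (List c -> List a)  [subst: {-} | 2 pending]
  bind e := (List c -> List a)
step 2: unify Bool ~ f  [subst: {e:=(List c -> List a)} | 1 pending]
  bind f := Bool
step 3: unify (d -> (a -> a)) ~ g  [subst: {e:=(List c -> List a), f:=Bool} | 0 pending]
  bind g := (d -> (a -> a))

Answer: e:=(List c -> List a) f:=Bool g:=(d -> (a -> a))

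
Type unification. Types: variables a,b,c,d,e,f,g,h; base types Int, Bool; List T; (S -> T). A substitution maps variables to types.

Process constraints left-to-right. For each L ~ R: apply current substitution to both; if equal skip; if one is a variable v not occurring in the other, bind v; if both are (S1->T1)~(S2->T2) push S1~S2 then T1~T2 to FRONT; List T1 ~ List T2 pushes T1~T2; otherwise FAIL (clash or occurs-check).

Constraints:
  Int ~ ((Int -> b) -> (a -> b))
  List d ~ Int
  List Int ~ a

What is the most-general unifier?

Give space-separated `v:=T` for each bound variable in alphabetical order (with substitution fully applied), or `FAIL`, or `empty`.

step 1: unify Int ~ ((Int -> b) -> (a -> b))  [subst: {-} | 2 pending]
  clash: Int vs ((Int -> b) -> (a -> b))

Answer: FAIL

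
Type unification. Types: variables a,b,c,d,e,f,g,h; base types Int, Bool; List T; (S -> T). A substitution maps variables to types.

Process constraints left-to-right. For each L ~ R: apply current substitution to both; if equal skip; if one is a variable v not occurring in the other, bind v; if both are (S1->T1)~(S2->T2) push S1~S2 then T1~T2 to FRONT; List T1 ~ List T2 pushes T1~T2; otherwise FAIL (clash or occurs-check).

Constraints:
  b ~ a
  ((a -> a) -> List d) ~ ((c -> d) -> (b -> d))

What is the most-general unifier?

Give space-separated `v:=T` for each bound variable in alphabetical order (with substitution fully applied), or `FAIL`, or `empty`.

step 1: unify b ~ a  [subst: {-} | 1 pending]
  bind b := a
step 2: unify ((a -> a) -> List d) ~ ((c -> d) -> (a -> d))  [subst: {b:=a} | 0 pending]
  -> decompose arrow: push (a -> a)~(c -> d), List d~(a -> d)
step 3: unify (a -> a) ~ (c -> d)  [subst: {b:=a} | 1 pending]
  -> decompose arrow: push a~c, a~d
step 4: unify a ~ c  [subst: {b:=a} | 2 pending]
  bind a := c
step 5: unify c ~ d  [subst: {b:=a, a:=c} | 1 pending]
  bind c := d
step 6: unify List d ~ (d -> d)  [subst: {b:=a, a:=c, c:=d} | 0 pending]
  clash: List d vs (d -> d)

Answer: FAIL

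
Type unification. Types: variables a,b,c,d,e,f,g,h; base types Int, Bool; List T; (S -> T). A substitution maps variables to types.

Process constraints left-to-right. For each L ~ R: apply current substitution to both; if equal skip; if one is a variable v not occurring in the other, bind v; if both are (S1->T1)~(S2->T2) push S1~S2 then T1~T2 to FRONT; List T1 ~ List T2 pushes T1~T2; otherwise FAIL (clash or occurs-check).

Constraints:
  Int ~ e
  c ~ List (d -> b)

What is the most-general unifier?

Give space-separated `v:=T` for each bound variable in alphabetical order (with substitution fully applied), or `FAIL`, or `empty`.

step 1: unify Int ~ e  [subst: {-} | 1 pending]
  bind e := Int
step 2: unify c ~ List (d -> b)  [subst: {e:=Int} | 0 pending]
  bind c := List (d -> b)

Answer: c:=List (d -> b) e:=Int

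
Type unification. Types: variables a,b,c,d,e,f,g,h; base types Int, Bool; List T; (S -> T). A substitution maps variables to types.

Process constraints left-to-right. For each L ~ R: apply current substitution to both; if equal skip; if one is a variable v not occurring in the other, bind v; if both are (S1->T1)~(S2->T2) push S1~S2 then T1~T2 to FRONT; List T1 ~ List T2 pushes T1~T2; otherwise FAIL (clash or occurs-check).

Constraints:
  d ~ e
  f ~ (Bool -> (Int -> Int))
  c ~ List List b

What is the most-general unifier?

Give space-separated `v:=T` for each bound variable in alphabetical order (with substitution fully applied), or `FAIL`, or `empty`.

Answer: c:=List List b d:=e f:=(Bool -> (Int -> Int))

Derivation:
step 1: unify d ~ e  [subst: {-} | 2 pending]
  bind d := e
step 2: unify f ~ (Bool -> (Int -> Int))  [subst: {d:=e} | 1 pending]
  bind f := (Bool -> (Int -> Int))
step 3: unify c ~ List List b  [subst: {d:=e, f:=(Bool -> (Int -> Int))} | 0 pending]
  bind c := List List b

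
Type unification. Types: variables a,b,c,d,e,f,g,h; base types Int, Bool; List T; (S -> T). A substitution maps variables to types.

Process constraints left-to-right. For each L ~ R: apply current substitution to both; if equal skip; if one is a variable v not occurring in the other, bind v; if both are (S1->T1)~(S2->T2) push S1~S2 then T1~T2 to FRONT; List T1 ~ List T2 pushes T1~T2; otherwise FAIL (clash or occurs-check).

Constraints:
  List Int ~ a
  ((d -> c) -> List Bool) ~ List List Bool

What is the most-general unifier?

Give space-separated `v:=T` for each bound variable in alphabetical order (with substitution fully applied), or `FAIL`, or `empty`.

step 1: unify List Int ~ a  [subst: {-} | 1 pending]
  bind a := List Int
step 2: unify ((d -> c) -> List Bool) ~ List List Bool  [subst: {a:=List Int} | 0 pending]
  clash: ((d -> c) -> List Bool) vs List List Bool

Answer: FAIL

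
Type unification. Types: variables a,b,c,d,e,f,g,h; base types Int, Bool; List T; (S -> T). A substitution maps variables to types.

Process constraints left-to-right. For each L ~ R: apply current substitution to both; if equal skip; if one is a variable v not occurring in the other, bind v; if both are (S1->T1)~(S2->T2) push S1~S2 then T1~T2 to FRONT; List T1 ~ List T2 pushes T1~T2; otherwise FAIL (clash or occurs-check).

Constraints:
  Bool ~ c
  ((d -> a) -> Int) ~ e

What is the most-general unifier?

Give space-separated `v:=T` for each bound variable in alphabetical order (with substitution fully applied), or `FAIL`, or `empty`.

Answer: c:=Bool e:=((d -> a) -> Int)

Derivation:
step 1: unify Bool ~ c  [subst: {-} | 1 pending]
  bind c := Bool
step 2: unify ((d -> a) -> Int) ~ e  [subst: {c:=Bool} | 0 pending]
  bind e := ((d -> a) -> Int)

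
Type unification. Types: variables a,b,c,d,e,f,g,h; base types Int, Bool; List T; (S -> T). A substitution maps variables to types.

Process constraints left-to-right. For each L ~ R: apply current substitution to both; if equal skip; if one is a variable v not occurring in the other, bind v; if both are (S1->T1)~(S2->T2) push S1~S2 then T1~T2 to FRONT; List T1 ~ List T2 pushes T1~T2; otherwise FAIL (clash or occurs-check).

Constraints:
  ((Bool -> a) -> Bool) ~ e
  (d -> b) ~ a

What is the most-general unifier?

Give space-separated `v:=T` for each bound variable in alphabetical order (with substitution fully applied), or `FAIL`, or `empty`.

Answer: a:=(d -> b) e:=((Bool -> (d -> b)) -> Bool)

Derivation:
step 1: unify ((Bool -> a) -> Bool) ~ e  [subst: {-} | 1 pending]
  bind e := ((Bool -> a) -> Bool)
step 2: unify (d -> b) ~ a  [subst: {e:=((Bool -> a) -> Bool)} | 0 pending]
  bind a := (d -> b)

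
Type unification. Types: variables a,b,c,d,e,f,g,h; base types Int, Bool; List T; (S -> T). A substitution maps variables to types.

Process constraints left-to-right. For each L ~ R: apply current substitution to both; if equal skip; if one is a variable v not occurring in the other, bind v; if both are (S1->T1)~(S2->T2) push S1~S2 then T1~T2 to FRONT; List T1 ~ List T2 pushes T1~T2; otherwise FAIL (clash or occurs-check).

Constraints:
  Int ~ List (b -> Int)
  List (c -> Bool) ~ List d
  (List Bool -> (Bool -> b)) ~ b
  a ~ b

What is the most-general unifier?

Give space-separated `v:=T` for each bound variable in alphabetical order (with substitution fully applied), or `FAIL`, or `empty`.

step 1: unify Int ~ List (b -> Int)  [subst: {-} | 3 pending]
  clash: Int vs List (b -> Int)

Answer: FAIL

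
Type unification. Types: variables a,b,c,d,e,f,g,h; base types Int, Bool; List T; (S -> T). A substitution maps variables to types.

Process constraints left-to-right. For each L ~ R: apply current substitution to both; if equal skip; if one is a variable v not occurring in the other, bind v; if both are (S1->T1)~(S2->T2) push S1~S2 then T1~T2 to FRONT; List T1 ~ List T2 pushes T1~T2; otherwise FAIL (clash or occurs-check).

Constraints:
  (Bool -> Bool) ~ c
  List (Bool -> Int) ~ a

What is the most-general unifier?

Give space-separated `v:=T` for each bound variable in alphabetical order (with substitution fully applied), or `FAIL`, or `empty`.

Answer: a:=List (Bool -> Int) c:=(Bool -> Bool)

Derivation:
step 1: unify (Bool -> Bool) ~ c  [subst: {-} | 1 pending]
  bind c := (Bool -> Bool)
step 2: unify List (Bool -> Int) ~ a  [subst: {c:=(Bool -> Bool)} | 0 pending]
  bind a := List (Bool -> Int)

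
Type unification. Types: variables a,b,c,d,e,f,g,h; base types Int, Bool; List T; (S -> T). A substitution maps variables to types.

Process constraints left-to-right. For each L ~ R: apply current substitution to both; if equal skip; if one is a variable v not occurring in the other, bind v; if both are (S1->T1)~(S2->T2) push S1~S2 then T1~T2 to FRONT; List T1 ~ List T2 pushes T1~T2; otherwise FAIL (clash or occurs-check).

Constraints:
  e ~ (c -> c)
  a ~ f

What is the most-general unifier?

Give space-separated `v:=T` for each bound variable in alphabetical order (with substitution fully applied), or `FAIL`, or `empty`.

Answer: a:=f e:=(c -> c)

Derivation:
step 1: unify e ~ (c -> c)  [subst: {-} | 1 pending]
  bind e := (c -> c)
step 2: unify a ~ f  [subst: {e:=(c -> c)} | 0 pending]
  bind a := f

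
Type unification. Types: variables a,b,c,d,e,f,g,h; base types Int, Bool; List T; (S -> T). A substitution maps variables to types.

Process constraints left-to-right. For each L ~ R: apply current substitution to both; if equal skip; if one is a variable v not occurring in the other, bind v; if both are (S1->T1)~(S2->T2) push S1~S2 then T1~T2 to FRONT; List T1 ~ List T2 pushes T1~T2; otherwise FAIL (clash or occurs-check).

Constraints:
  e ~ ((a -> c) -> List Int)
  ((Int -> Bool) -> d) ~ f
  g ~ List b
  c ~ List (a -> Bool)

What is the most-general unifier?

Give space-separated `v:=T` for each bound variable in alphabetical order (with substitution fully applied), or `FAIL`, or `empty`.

Answer: c:=List (a -> Bool) e:=((a -> List (a -> Bool)) -> List Int) f:=((Int -> Bool) -> d) g:=List b

Derivation:
step 1: unify e ~ ((a -> c) -> List Int)  [subst: {-} | 3 pending]
  bind e := ((a -> c) -> List Int)
step 2: unify ((Int -> Bool) -> d) ~ f  [subst: {e:=((a -> c) -> List Int)} | 2 pending]
  bind f := ((Int -> Bool) -> d)
step 3: unify g ~ List b  [subst: {e:=((a -> c) -> List Int), f:=((Int -> Bool) -> d)} | 1 pending]
  bind g := List b
step 4: unify c ~ List (a -> Bool)  [subst: {e:=((a -> c) -> List Int), f:=((Int -> Bool) -> d), g:=List b} | 0 pending]
  bind c := List (a -> Bool)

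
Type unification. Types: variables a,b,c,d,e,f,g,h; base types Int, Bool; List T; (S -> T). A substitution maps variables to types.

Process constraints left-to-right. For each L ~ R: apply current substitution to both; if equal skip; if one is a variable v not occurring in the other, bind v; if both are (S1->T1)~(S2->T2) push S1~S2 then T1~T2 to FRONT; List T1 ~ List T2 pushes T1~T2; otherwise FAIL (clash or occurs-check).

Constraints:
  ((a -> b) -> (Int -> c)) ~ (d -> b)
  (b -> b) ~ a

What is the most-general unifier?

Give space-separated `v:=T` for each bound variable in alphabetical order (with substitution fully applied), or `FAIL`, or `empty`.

step 1: unify ((a -> b) -> (Int -> c)) ~ (d -> b)  [subst: {-} | 1 pending]
  -> decompose arrow: push (a -> b)~d, (Int -> c)~b
step 2: unify (a -> b) ~ d  [subst: {-} | 2 pending]
  bind d := (a -> b)
step 3: unify (Int -> c) ~ b  [subst: {d:=(a -> b)} | 1 pending]
  bind b := (Int -> c)
step 4: unify ((Int -> c) -> (Int -> c)) ~ a  [subst: {d:=(a -> b), b:=(Int -> c)} | 0 pending]
  bind a := ((Int -> c) -> (Int -> c))

Answer: a:=((Int -> c) -> (Int -> c)) b:=(Int -> c) d:=(((Int -> c) -> (Int -> c)) -> (Int -> c))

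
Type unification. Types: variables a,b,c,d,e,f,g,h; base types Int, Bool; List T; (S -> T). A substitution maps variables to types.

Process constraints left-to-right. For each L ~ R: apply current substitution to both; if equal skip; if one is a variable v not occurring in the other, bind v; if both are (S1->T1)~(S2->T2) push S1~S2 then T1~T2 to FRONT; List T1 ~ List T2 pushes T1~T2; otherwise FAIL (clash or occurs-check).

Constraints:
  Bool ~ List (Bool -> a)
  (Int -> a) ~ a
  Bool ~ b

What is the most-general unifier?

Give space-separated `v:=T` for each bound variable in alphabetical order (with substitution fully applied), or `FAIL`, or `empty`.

step 1: unify Bool ~ List (Bool -> a)  [subst: {-} | 2 pending]
  clash: Bool vs List (Bool -> a)

Answer: FAIL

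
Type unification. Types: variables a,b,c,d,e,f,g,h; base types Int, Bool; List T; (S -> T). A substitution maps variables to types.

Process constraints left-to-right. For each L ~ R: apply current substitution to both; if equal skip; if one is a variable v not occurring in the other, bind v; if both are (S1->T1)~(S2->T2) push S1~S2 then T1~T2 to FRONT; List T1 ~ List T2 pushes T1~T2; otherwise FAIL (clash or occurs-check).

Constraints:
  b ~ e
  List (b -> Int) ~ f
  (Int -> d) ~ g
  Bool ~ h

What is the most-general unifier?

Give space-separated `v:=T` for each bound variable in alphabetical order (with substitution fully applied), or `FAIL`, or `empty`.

step 1: unify b ~ e  [subst: {-} | 3 pending]
  bind b := e
step 2: unify List (e -> Int) ~ f  [subst: {b:=e} | 2 pending]
  bind f := List (e -> Int)
step 3: unify (Int -> d) ~ g  [subst: {b:=e, f:=List (e -> Int)} | 1 pending]
  bind g := (Int -> d)
step 4: unify Bool ~ h  [subst: {b:=e, f:=List (e -> Int), g:=(Int -> d)} | 0 pending]
  bind h := Bool

Answer: b:=e f:=List (e -> Int) g:=(Int -> d) h:=Bool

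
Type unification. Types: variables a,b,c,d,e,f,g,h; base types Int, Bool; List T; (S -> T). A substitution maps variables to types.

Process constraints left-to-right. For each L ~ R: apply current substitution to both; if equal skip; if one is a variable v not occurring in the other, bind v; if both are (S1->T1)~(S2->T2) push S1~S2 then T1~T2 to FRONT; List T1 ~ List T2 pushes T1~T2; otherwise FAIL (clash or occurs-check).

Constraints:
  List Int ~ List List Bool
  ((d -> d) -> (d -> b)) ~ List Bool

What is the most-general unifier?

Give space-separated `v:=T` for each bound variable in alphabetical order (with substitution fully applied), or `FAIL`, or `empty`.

step 1: unify List Int ~ List List Bool  [subst: {-} | 1 pending]
  -> decompose List: push Int~List Bool
step 2: unify Int ~ List Bool  [subst: {-} | 1 pending]
  clash: Int vs List Bool

Answer: FAIL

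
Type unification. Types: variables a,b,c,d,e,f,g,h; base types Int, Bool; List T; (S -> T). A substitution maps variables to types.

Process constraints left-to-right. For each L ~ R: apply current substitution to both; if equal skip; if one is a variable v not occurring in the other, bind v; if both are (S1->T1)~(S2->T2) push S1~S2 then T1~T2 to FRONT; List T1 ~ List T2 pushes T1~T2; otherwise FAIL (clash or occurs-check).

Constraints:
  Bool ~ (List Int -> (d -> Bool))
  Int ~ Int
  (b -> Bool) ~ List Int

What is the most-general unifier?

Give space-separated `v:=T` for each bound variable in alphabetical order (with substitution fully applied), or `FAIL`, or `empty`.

Answer: FAIL

Derivation:
step 1: unify Bool ~ (List Int -> (d -> Bool))  [subst: {-} | 2 pending]
  clash: Bool vs (List Int -> (d -> Bool))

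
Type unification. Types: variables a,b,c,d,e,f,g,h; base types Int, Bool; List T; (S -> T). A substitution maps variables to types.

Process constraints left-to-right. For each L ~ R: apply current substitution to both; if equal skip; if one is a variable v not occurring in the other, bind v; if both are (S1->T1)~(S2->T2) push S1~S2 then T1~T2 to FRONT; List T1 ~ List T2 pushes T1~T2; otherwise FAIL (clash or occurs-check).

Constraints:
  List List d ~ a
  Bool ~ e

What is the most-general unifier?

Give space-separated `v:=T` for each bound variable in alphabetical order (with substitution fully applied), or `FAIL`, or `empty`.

Answer: a:=List List d e:=Bool

Derivation:
step 1: unify List List d ~ a  [subst: {-} | 1 pending]
  bind a := List List d
step 2: unify Bool ~ e  [subst: {a:=List List d} | 0 pending]
  bind e := Bool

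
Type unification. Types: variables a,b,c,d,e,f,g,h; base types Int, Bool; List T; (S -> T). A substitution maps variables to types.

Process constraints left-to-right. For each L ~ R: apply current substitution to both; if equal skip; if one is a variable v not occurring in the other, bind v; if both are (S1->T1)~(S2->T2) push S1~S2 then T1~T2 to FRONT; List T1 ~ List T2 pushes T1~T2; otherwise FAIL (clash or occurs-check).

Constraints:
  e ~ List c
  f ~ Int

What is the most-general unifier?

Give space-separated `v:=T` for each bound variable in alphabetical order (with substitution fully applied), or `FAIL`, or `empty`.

Answer: e:=List c f:=Int

Derivation:
step 1: unify e ~ List c  [subst: {-} | 1 pending]
  bind e := List c
step 2: unify f ~ Int  [subst: {e:=List c} | 0 pending]
  bind f := Int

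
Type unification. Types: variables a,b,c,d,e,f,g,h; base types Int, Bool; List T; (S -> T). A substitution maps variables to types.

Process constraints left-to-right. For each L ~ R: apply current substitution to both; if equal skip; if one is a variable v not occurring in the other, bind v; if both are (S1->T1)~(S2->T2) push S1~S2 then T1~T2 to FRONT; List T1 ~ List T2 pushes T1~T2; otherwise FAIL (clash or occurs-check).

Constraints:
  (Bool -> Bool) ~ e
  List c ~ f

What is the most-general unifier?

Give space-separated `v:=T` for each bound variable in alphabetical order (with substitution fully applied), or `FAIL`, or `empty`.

Answer: e:=(Bool -> Bool) f:=List c

Derivation:
step 1: unify (Bool -> Bool) ~ e  [subst: {-} | 1 pending]
  bind e := (Bool -> Bool)
step 2: unify List c ~ f  [subst: {e:=(Bool -> Bool)} | 0 pending]
  bind f := List c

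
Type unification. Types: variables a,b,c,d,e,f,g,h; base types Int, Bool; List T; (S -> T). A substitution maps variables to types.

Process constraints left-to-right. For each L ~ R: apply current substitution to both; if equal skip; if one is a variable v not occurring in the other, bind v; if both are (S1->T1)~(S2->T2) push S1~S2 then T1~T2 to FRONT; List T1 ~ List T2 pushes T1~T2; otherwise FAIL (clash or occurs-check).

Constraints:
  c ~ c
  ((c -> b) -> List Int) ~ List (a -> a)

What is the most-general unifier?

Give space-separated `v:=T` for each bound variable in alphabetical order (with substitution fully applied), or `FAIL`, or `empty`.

step 1: unify c ~ c  [subst: {-} | 1 pending]
  -> identical, skip
step 2: unify ((c -> b) -> List Int) ~ List (a -> a)  [subst: {-} | 0 pending]
  clash: ((c -> b) -> List Int) vs List (a -> a)

Answer: FAIL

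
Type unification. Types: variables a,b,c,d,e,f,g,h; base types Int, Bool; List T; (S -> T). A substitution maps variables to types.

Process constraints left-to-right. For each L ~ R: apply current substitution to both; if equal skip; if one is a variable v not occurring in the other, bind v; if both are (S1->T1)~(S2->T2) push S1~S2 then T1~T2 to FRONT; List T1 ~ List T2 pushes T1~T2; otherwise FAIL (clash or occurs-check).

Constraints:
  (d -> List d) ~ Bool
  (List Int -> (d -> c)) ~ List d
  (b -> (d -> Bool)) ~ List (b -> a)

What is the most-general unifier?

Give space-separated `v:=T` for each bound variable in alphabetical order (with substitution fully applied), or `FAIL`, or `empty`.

Answer: FAIL

Derivation:
step 1: unify (d -> List d) ~ Bool  [subst: {-} | 2 pending]
  clash: (d -> List d) vs Bool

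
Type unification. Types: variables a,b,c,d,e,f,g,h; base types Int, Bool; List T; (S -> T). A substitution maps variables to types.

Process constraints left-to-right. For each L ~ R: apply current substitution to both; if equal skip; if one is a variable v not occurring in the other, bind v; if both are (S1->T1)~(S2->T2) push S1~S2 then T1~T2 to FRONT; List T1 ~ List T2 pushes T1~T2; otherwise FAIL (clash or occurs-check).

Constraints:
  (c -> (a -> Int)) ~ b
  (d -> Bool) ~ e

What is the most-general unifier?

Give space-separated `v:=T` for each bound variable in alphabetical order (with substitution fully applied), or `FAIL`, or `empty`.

Answer: b:=(c -> (a -> Int)) e:=(d -> Bool)

Derivation:
step 1: unify (c -> (a -> Int)) ~ b  [subst: {-} | 1 pending]
  bind b := (c -> (a -> Int))
step 2: unify (d -> Bool) ~ e  [subst: {b:=(c -> (a -> Int))} | 0 pending]
  bind e := (d -> Bool)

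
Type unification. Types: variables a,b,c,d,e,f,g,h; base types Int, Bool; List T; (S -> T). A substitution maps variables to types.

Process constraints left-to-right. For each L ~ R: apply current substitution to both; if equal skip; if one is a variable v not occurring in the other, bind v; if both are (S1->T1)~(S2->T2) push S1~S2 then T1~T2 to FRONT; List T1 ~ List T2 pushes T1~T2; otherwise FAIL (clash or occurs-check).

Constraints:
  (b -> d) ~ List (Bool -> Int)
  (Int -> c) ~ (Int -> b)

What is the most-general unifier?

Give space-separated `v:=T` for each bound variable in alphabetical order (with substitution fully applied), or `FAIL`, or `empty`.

Answer: FAIL

Derivation:
step 1: unify (b -> d) ~ List (Bool -> Int)  [subst: {-} | 1 pending]
  clash: (b -> d) vs List (Bool -> Int)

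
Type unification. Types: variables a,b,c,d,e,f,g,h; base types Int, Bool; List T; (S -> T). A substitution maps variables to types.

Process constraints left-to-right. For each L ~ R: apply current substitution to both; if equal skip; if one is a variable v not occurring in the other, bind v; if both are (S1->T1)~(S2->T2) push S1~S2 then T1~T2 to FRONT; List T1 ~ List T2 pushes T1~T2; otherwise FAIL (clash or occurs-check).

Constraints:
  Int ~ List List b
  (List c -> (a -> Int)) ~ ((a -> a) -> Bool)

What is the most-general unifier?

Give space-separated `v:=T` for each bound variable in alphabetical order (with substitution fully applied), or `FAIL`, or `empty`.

step 1: unify Int ~ List List b  [subst: {-} | 1 pending]
  clash: Int vs List List b

Answer: FAIL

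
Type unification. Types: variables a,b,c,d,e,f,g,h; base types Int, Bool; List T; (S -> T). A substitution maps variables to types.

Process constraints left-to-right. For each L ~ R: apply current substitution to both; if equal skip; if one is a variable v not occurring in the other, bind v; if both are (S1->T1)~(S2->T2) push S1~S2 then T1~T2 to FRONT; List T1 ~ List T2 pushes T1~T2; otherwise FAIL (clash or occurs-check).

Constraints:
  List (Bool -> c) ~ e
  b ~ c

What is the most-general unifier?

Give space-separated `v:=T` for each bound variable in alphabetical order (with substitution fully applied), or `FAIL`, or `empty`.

Answer: b:=c e:=List (Bool -> c)

Derivation:
step 1: unify List (Bool -> c) ~ e  [subst: {-} | 1 pending]
  bind e := List (Bool -> c)
step 2: unify b ~ c  [subst: {e:=List (Bool -> c)} | 0 pending]
  bind b := c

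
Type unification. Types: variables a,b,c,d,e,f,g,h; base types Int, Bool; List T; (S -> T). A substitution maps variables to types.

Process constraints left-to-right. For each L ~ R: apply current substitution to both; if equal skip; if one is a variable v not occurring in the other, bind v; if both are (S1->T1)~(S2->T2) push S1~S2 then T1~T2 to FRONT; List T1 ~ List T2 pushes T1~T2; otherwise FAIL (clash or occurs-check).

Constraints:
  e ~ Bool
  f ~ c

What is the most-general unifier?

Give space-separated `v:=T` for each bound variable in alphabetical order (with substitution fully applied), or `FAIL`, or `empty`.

step 1: unify e ~ Bool  [subst: {-} | 1 pending]
  bind e := Bool
step 2: unify f ~ c  [subst: {e:=Bool} | 0 pending]
  bind f := c

Answer: e:=Bool f:=c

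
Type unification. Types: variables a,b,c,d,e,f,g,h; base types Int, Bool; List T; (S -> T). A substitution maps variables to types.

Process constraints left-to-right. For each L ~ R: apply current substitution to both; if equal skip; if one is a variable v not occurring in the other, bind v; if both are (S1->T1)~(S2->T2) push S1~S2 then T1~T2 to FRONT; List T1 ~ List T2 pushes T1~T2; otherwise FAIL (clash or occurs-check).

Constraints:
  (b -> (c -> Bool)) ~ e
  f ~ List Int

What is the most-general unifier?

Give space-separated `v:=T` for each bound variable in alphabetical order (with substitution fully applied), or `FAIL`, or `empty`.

step 1: unify (b -> (c -> Bool)) ~ e  [subst: {-} | 1 pending]
  bind e := (b -> (c -> Bool))
step 2: unify f ~ List Int  [subst: {e:=(b -> (c -> Bool))} | 0 pending]
  bind f := List Int

Answer: e:=(b -> (c -> Bool)) f:=List Int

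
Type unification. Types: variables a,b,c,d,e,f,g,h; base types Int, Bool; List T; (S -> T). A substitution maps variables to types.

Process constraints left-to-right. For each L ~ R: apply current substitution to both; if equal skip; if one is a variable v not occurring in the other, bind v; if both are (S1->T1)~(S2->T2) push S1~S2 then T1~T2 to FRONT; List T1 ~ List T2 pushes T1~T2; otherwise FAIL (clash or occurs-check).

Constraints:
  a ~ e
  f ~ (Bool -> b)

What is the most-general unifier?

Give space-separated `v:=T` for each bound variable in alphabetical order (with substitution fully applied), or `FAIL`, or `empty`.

step 1: unify a ~ e  [subst: {-} | 1 pending]
  bind a := e
step 2: unify f ~ (Bool -> b)  [subst: {a:=e} | 0 pending]
  bind f := (Bool -> b)

Answer: a:=e f:=(Bool -> b)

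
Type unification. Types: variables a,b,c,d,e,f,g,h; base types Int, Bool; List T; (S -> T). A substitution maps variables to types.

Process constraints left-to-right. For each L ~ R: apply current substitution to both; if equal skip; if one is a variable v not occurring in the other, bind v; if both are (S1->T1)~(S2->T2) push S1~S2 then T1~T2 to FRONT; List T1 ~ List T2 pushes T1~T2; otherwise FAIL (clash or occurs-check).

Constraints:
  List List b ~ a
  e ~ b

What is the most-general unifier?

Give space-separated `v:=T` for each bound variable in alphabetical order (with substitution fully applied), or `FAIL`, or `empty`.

Answer: a:=List List b e:=b

Derivation:
step 1: unify List List b ~ a  [subst: {-} | 1 pending]
  bind a := List List b
step 2: unify e ~ b  [subst: {a:=List List b} | 0 pending]
  bind e := b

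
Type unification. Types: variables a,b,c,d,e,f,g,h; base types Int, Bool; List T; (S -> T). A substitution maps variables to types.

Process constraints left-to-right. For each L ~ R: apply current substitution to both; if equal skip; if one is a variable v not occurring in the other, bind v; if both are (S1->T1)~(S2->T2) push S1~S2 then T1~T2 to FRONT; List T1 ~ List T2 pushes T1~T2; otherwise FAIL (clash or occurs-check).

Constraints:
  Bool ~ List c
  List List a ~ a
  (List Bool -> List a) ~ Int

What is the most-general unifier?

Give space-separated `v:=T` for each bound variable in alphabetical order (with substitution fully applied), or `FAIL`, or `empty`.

step 1: unify Bool ~ List c  [subst: {-} | 2 pending]
  clash: Bool vs List c

Answer: FAIL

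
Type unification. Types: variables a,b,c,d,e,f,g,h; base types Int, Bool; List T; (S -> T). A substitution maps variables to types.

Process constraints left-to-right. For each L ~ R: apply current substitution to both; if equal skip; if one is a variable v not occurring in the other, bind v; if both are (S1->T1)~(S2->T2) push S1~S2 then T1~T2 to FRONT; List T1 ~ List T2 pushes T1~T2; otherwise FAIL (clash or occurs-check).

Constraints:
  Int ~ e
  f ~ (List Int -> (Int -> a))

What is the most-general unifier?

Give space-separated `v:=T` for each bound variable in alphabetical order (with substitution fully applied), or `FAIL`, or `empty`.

Answer: e:=Int f:=(List Int -> (Int -> a))

Derivation:
step 1: unify Int ~ e  [subst: {-} | 1 pending]
  bind e := Int
step 2: unify f ~ (List Int -> (Int -> a))  [subst: {e:=Int} | 0 pending]
  bind f := (List Int -> (Int -> a))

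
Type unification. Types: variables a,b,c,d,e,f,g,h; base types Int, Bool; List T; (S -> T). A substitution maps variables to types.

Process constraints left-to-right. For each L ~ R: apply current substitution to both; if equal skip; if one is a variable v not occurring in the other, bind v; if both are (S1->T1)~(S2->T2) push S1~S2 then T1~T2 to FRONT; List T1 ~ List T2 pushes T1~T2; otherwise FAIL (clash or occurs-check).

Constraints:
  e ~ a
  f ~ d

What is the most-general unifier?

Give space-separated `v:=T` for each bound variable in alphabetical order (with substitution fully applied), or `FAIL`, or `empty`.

Answer: e:=a f:=d

Derivation:
step 1: unify e ~ a  [subst: {-} | 1 pending]
  bind e := a
step 2: unify f ~ d  [subst: {e:=a} | 0 pending]
  bind f := d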